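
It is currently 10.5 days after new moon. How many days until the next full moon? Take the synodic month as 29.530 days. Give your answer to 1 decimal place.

Full moon is 0.5 of the way through the cycle: age 0.5 × 29.530 = 14.765 d.
That is 14.765 − 10.5 = 4.265 days ahead.

4.3 days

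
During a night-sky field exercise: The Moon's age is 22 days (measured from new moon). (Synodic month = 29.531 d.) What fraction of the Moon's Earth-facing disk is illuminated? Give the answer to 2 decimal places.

Phase angle: θ = 360°·(22 d)/(29.531 d) = 268.2°.
cos 268.2° = (-0.032), so f = (1 − (-0.032))/2 = 0.516.

0.52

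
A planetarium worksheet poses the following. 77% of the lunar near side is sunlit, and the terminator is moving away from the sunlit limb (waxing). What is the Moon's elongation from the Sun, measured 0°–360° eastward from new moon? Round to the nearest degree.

Invert f = (1 − cos θ)/2 to get cos θ = 1 − 2(0.77) = -0.540, hence θ₀ = arccos -0.540 = 122.7°.
The Moon is waxing (0°–180°), so θ = 122.7° directly.

123°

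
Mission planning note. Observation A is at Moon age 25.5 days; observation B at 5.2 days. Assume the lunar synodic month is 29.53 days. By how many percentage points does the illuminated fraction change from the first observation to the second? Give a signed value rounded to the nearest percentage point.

+10 pp

First observation: θ = 360°·25.5/29.53 = 310.9°, so f = 0.173.
Second observation: θ = 63.4°, f = 0.276.
Δf = 0.276 − 0.173 = +0.103, i.e. +10 pp.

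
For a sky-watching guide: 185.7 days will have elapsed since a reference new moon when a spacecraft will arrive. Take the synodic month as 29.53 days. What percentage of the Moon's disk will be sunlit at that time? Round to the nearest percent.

62%

185.7/29.53 = 6.289 lunations, so 6 complete cycles and 8.52 d into the next.
The Moon has covered 8.52/29.53 of its cycle, so θ ≈ 360° × 8.52/29.53 = 103.9°.
Illuminated fraction = (1 − cos 103.9°)/2 = (1 − (-0.240))/2 ≈ 0.620, so 62%.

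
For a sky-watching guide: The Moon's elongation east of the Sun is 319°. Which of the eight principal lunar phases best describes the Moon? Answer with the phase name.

The waning crescent sector spans roughly 292°–338°; 319° falls inside it.

waning crescent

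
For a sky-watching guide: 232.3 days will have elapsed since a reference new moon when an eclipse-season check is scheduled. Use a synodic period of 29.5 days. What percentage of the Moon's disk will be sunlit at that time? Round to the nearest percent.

Reduce mod P: 232.3 − 7×29.5 = 25.80 d into the current lunation.
Phase angle: θ = 360°·(25.80 d)/(29.5 d) = 314.8°.
With cos θ = 0.705, the lit fraction is (1 − 0.705)/2 ≈ 0.147, so 15%.

15%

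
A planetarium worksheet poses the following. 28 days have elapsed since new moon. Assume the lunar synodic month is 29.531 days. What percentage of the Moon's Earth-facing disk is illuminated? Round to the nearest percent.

3%

The Moon has covered 28/29.531 of its cycle, so θ ≈ 360° × 28/29.531 = 341.3°.
Illuminated fraction = (1 − cos 341.3°)/2 = (1 − 0.947)/2 ≈ 0.026, so 3%.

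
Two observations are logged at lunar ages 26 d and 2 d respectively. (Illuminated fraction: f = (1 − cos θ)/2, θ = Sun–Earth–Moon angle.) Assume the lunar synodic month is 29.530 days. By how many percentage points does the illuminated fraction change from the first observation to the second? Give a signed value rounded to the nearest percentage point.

θ₁ = 360° × 26/29.530 = 317.0°, f₁ = (1 − cos θ₁)/2 = 0.135.
θ₂ = 360° × 2/29.530 = 24.4°, f₂ = (1 − cos θ₂)/2 = 0.045.
Change = f₂ − f₁ = -0.090 → -9 percentage points.

-9 pp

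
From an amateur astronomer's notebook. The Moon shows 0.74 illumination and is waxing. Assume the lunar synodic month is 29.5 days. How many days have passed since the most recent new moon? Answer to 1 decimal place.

9.7 days

From f = (1 − cos θ)/2: cos θ = 1 − 2×0.74 = -0.480; arccos → 118.7°.
Before full moon the principal value applies: θ = 118.7°.
That fraction of the synodic month is 118.7/360 × 29.5 d ≈ 9.73 d.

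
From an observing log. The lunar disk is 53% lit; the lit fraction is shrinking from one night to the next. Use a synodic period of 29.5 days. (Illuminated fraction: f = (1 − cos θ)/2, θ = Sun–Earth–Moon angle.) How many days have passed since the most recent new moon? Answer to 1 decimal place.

21.8 days

cos θ = 1 − 2f = -0.060, giving a principal value of 93.4°.
A waning Moon lies in 180°–360°, so θ = 360° − 93.4° = 266.6°.
That fraction of the synodic month is 266.6/360 × 29.5 d ≈ 21.84 d.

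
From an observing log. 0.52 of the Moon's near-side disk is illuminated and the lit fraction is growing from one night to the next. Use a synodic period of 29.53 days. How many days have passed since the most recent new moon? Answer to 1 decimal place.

cos θ = 1 − 2f = -0.040, giving a principal value of 92.3°.
Waxing ⇒ before full, so θ = 92.3°.
Age = 29.53 × 92.3°/360° ≈ 7.57 days.

7.6 days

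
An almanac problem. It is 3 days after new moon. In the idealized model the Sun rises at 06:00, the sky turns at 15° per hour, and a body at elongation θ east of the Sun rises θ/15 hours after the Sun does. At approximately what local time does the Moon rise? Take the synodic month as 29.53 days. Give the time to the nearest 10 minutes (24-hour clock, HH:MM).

Elongation θ = 360° × 3/29.53 ≈ 36.6°.
Delay after the Sun = 36.6° / (15°/h) ≈ 2.44 h.
06:00 + 2.438 h ≈ 08:26 → 08:30 to the nearest ten minutes.

08:30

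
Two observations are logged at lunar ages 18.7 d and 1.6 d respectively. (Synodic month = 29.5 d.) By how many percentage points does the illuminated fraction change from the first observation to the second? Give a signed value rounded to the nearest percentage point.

-80 pp

First observation: θ = 360°·18.7/29.5 = 228.2°, so f = 0.833.
Second observation: θ = 19.5°, f = 0.029.
Δf = 0.029 − 0.833 = -0.804, i.e. -80 pp.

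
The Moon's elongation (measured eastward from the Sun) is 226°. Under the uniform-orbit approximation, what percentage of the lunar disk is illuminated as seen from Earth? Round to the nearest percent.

f = (1 − cos 226°)/2 = (1 − (-0.695))/2 ≈ 0.847, i.e. 85%.

85%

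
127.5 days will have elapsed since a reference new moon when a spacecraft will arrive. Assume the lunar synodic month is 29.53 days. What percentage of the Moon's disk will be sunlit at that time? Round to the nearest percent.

71%

127.5 d spans 4 complete synodic months (4 × 29.53 = 118.12 d) plus 9.38 d.
Phase angle: θ = 360°·(9.38 d)/(29.53 d) = 114.4°.
Illuminated fraction = (1 − cos 114.4°)/2 = (1 − (-0.412))/2 ≈ 0.706, so 71%.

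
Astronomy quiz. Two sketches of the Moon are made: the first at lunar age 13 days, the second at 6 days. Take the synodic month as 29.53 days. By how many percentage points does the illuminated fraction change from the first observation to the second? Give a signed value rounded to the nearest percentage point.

-61 percentage points

θ₁ = 360° × 13/29.53 = 158.5°, f₁ = (1 − cos θ₁)/2 = 0.965.
θ₂ = 360° × 6/29.53 = 73.1°, f₂ = (1 − cos θ₂)/2 = 0.355.
Change = f₂ − f₁ = -0.610 → -61 percentage points.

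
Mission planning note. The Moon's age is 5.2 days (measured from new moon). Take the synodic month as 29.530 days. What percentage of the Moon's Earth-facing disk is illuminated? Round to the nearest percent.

28%

Elongation θ = 360° × 5.2/29.530 ≈ 63.4°.
cos 63.4° = 0.448, so f = (1 − 0.448)/2 = 0.276, so 28%.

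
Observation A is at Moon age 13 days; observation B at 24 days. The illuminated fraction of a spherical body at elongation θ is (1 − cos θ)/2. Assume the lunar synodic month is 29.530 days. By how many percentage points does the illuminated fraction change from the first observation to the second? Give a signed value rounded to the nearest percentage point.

-66 percentage points

First observation: θ = 360°·13/29.530 = 158.5°, so f = 0.965.
Second observation: θ = 292.6°, f = 0.308.
Δf = 0.308 − 0.965 = -0.657, i.e. -66 pp.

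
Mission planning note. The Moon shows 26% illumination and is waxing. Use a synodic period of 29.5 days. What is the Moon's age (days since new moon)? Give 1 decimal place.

Invert f = (1 − cos θ)/2 to get cos θ = 1 − 2(0.26) = 0.480, hence θ₀ = arccos 0.480 = 61.3°.
Before full moon the principal value applies: θ = 61.3°.
Age = 29.5 × 61.3°/360° ≈ 5.02 days.

5.0 days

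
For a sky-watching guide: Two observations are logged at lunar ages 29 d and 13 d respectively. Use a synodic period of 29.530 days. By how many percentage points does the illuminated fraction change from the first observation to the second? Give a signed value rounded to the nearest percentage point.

θ₁ = 360° × 29/29.530 = 353.5°, f₁ = (1 − cos θ₁)/2 = 0.003.
θ₂ = 360° × 13/29.530 = 158.5°, f₂ = (1 − cos θ₂)/2 = 0.965.
Change = f₂ − f₁ = +0.962 → +96 percentage points.

+96 pp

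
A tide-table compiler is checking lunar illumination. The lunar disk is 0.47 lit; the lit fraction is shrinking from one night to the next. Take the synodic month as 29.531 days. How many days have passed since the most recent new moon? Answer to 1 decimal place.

cos θ = 1 − 2f = 0.060, giving a principal value of 86.6°.
A waning Moon lies in 180°–360°, so θ = 360° − 86.6° = 273.4°.
At 360°/29.531 d per day, 273.4° corresponds to 22.43 days.

22.4 days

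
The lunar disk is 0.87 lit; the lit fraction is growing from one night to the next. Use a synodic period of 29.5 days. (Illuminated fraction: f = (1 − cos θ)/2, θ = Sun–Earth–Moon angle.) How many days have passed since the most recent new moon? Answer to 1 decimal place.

11.3 days

cos θ = 1 − 2f = -0.740, giving a principal value of 137.7°.
Waxing ⇒ before full, so θ = 137.7°.
Age = 29.5 × 137.7°/360° ≈ 11.29 days.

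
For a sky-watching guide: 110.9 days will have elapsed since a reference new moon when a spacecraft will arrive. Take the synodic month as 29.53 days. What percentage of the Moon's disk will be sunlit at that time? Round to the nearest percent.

110.9/29.53 = 3.756 lunations, so 3 complete cycles and 22.31 d into the next.
The Moon has covered 22.31/29.53 of its cycle, so θ ≈ 360° × 22.31/29.53 = 272.0°.
With cos θ = 0.035, the lit fraction is (1 − 0.035)/2 ≈ 0.483, so 48%.

48%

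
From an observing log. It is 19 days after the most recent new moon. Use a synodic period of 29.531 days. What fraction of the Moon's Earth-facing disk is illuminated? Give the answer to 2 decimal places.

The Moon has covered 19/29.531 of its cycle, so θ ≈ 360° × 19/29.531 = 231.6°.
cos 231.6° = (-0.621), so f = (1 − (-0.621))/2 = 0.810.

0.81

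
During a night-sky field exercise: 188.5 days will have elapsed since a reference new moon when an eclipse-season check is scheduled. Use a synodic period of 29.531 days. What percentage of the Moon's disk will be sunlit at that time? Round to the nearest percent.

188.5/29.531 = 6.383 lunations, so 6 complete cycles and 11.31 d into the next.
The Moon has covered 11.31/29.531 of its cycle, so θ ≈ 360° × 11.31/29.531 = 137.9°.
With cos θ = (-0.742), the lit fraction is (1 − (-0.742))/2 ≈ 0.871, so 87%.

87%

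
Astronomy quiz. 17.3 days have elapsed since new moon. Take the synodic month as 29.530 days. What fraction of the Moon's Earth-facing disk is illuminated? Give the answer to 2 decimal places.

Phase angle: θ = 360°·(17.3 d)/(29.530 d) = 210.9°.
Illuminated fraction = (1 − cos 210.9°)/2 = (1 − (-0.858))/2 ≈ 0.929.

0.93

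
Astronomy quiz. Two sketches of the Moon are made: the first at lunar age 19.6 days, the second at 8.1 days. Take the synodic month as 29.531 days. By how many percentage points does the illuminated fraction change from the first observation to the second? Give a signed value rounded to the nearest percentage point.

-18 pp

θ₁ = 360° × 19.6/29.531 = 238.9°, f₁ = (1 − cos θ₁)/2 = 0.758.
θ₂ = 360° × 8.1/29.531 = 98.7°, f₂ = (1 − cos θ₂)/2 = 0.576.
Change = f₂ − f₁ = -0.182 → -18 percentage points.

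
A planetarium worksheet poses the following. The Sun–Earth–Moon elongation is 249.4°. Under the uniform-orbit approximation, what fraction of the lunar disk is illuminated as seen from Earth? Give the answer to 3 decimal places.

0.676

Half-versine of 249.4°: (1 − (-0.352))/2 = 0.676.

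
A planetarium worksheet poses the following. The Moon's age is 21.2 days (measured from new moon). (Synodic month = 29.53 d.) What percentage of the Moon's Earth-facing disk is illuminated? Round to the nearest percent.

60%

Elongation θ = 360° × 21.2/29.53 ≈ 258.4°.
cos 258.4° = (-0.200), so f = (1 − (-0.200))/2 = 0.600, so 60%.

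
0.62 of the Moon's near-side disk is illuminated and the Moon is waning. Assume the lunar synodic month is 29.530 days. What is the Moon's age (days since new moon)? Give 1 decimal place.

From f = (1 − cos θ)/2: cos θ = 1 − 2×0.62 = -0.240; arccos → 103.9°.
A waning Moon lies in 180°–360°, so θ = 360° − 103.9° = 256.1°.
That fraction of the synodic month is 256.1/360 × 29.530 d ≈ 21.01 d.

21.0 days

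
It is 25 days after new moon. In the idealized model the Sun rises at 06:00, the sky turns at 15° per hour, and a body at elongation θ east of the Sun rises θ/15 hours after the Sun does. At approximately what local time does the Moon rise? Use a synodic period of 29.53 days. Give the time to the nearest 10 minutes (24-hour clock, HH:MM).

02:20

The Moon has covered 25/29.53 of its cycle, so θ ≈ 360° × 25/29.53 = 304.8°.
Delay after the Sun = 304.8° / (15°/h) ≈ 20.32 h.
06:00 + 20.318 h ≈ 02:19 → 02:20 to the nearest ten minutes.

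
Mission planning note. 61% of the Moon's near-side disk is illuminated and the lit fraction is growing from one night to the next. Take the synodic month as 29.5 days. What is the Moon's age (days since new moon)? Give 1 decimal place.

Invert f = (1 − cos θ)/2 to get cos θ = 1 − 2(0.61) = -0.220, hence θ₀ = arccos -0.220 = 102.7°.
Before full moon the principal value applies: θ = 102.7°.
That fraction of the synodic month is 102.7/360 × 29.5 d ≈ 8.42 d.

8.4 days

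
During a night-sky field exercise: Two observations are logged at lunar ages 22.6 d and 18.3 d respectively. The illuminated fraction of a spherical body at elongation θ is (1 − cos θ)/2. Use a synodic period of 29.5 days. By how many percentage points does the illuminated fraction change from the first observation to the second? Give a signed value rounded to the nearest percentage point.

+41 pp

θ₁ = 360° × 22.6/29.5 = 275.8°, f₁ = (1 − cos θ₁)/2 = 0.450.
θ₂ = 360° × 18.3/29.5 = 223.3°, f₂ = (1 − cos θ₂)/2 = 0.864.
Change = f₂ − f₁ = +0.414 → +41 percentage points.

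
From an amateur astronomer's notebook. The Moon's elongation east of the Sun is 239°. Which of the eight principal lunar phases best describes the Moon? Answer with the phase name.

waning gibbous

The waning gibbous sector spans roughly 202°–248°; 239° falls inside it.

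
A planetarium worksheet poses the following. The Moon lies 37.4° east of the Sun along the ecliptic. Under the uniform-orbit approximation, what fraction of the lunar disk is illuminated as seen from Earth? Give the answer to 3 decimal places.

cos 37.4° = 0.794, so f = (1 − 0.794)/2 = 0.103.

0.103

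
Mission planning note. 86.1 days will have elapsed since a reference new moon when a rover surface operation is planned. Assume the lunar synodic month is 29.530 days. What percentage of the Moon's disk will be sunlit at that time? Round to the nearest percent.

86.1/29.530 = 2.916 lunations, so 2 complete cycles and 27.04 d into the next.
The Moon has covered 27.04/29.530 of its cycle, so θ ≈ 360° × 27.04/29.530 = 329.6°.
With cos θ = 0.863, the lit fraction is (1 − 0.863)/2 ≈ 0.069, so 7%.

7%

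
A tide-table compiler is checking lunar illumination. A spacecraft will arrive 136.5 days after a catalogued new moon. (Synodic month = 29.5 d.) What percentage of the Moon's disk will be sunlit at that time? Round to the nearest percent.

136.5 d spans 4 complete synodic months (4 × 29.5 = 118.00 d) plus 18.50 d.
Elongation θ = 360° × 18.50/29.5 ≈ 225.8°.
Illuminated fraction = (1 − cos 225.8°)/2 = (1 − (-0.698))/2 ≈ 0.849, so 85%.

85%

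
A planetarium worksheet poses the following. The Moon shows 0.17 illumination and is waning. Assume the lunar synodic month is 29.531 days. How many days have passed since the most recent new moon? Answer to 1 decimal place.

25.5 days

cos θ = 1 − 2f = 0.660, giving a principal value of 48.7°.
Waning ⇒ past full, so θ = 360° − 48.7° = 311.3°.
That fraction of the synodic month is 311.3/360 × 29.531 d ≈ 25.54 d.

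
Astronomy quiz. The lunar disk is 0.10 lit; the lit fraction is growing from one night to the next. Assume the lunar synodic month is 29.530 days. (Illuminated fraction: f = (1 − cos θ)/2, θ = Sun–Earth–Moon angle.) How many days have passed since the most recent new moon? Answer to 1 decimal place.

3.0 days

From f = (1 − cos θ)/2: cos θ = 1 − 2×0.10 = 0.800; arccos → 36.9°.
Waxing ⇒ before full, so θ = 36.9°.
Age = 29.530 × 36.9°/360° ≈ 3.02 days.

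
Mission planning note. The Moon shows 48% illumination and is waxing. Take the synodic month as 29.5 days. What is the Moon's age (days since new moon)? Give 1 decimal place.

From f = (1 − cos θ)/2: cos θ = 1 − 2×0.48 = 0.040; arccos → 87.7°.
The Moon is waxing (0°–180°), so θ = 87.7° directly.
That fraction of the synodic month is 87.7/360 × 29.5 d ≈ 7.19 d.

7.2 days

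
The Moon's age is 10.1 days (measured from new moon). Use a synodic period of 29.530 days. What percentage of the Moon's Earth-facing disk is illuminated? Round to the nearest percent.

77%

Phase angle: θ = 360°·(10.1 d)/(29.530 d) = 123.1°.
cos 123.1° = (-0.547), so f = (1 − (-0.547))/2 = 0.773, so 77%.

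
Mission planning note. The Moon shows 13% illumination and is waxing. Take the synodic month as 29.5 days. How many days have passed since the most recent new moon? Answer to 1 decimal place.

From f = (1 − cos θ)/2: cos θ = 1 − 2×0.13 = 0.740; arccos → 42.3°.
Before full moon the principal value applies: θ = 42.3°.
Age = 29.5 × 42.3°/360° ≈ 3.46 days.

3.5 days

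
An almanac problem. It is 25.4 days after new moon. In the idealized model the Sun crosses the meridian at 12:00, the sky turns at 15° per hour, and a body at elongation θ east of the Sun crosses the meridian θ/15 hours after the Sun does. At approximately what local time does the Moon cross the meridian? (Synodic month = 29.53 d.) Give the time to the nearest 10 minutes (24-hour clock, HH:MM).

08:40

Elongation θ = 360° × 25.4/29.53 ≈ 309.7°.
Delay after the Sun = 309.7° / (15°/h) ≈ 20.64 h.
12:00 + 20.643 h ≈ 08:39 → 08:40 to the nearest ten minutes.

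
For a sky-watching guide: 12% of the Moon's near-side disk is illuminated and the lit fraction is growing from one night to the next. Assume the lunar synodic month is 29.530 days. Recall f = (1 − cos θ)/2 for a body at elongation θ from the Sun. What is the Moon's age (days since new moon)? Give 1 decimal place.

3.3 days

From f = (1 − cos θ)/2: cos θ = 1 − 2×0.12 = 0.760; arccos → 40.5°.
The Moon is waxing (0°–180°), so θ = 40.5° directly.
That fraction of the synodic month is 40.5/360 × 29.530 d ≈ 3.33 d.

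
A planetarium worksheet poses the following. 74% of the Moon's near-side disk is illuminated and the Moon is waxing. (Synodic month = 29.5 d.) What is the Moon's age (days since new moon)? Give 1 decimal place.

cos θ = 1 − 2f = -0.480, giving a principal value of 118.7°.
Before full moon the principal value applies: θ = 118.7°.
That fraction of the synodic month is 118.7/360 × 29.5 d ≈ 9.73 d.

9.7 days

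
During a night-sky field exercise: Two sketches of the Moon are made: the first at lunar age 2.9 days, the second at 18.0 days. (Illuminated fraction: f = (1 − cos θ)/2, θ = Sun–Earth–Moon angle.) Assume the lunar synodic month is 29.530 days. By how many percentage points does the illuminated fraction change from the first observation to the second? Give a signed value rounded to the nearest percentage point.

+79 pp

First observation: θ = 360°·2.9/29.530 = 35.4°, so f = 0.092.
Second observation: θ = 219.4°, f = 0.886.
Δf = 0.886 − 0.092 = +0.794, i.e. +79 pp.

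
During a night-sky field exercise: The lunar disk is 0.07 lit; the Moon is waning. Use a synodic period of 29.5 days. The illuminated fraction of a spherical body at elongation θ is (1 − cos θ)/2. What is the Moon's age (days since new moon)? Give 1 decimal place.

27.0 days

Invert f = (1 − cos θ)/2 to get cos θ = 1 − 2(0.07) = 0.860, hence θ₀ = arccos 0.860 = 30.7°.
Waning ⇒ past full, so θ = 360° − 30.7° = 329.3°.
Age = 29.5 × 329.3°/360° ≈ 26.99 days.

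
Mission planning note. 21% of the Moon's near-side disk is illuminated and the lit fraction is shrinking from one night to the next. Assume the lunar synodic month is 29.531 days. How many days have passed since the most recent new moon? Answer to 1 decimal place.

cos θ = 1 − 2f = 0.580, giving a principal value of 54.5°.
A waning Moon lies in 180°–360°, so θ = 360° − 54.5° = 305.5°.
Age = 29.531 × 305.5°/360° ≈ 25.06 days.

25.1 days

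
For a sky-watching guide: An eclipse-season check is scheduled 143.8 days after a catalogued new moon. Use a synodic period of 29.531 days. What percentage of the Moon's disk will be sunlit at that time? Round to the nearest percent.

16%

Reduce mod P: 143.8 − 4×29.531 = 25.68 d into the current lunation.
Elongation θ = 360° × 25.68/29.531 ≈ 313.0°.
Illuminated fraction = (1 − cos 313.0°)/2 = (1 − 0.682)/2 ≈ 0.159, so 16%.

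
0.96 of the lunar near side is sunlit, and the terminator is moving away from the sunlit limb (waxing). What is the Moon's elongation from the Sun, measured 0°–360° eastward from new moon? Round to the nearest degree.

157°

Invert f = (1 − cos θ)/2 to get cos θ = 1 − 2(0.96) = -0.920, hence θ₀ = arccos -0.920 = 156.9°.
The Moon is waxing (0°–180°), so θ = 156.9° directly.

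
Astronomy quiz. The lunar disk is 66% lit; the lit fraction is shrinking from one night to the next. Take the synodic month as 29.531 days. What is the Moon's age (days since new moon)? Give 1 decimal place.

Invert f = (1 − cos θ)/2 to get cos θ = 1 − 2(0.66) = -0.320, hence θ₀ = arccos -0.320 = 108.7°.
A waning Moon lies in 180°–360°, so θ = 360° − 108.7° = 251.3°.
That fraction of the synodic month is 251.3/360 × 29.531 d ≈ 20.62 d.

20.6 days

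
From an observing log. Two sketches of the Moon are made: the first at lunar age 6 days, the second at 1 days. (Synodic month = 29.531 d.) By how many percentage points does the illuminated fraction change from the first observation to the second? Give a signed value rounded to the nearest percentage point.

-34 pp

First observation: θ = 360°·6/29.531 = 73.1°, so f = 0.355.
Second observation: θ = 12.2°, f = 0.011.
Δf = 0.011 − 0.355 = -0.344, i.e. -34 pp.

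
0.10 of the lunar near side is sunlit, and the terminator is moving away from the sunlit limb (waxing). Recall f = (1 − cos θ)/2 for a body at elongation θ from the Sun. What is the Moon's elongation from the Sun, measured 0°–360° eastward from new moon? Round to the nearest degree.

Invert f = (1 − cos θ)/2 to get cos θ = 1 − 2(0.10) = 0.800, hence θ₀ = arccos 0.800 = 36.9°.
The Moon is waxing (0°–180°), so θ = 36.9° directly.

37°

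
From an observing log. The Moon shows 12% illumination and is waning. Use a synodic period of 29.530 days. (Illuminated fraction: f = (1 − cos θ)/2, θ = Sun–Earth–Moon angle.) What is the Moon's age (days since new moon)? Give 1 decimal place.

Invert f = (1 − cos θ)/2 to get cos θ = 1 − 2(0.12) = 0.760, hence θ₀ = arccos 0.760 = 40.5°.
Since the Moon is past full (waning), take the reflex angle: θ = 360° − 40.5° = 319.5°.
Age = 29.530 × 319.5°/360° ≈ 26.20 days.

26.2 days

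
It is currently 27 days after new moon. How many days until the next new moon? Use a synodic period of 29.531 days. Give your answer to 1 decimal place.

One full lunation from the last new moon is 29.531 d; remaining = 29.531 − 27 = 2.531 d.

2.5 days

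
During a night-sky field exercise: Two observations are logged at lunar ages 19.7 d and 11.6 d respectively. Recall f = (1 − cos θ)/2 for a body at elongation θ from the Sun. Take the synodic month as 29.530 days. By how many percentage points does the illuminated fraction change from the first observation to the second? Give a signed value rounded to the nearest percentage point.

+14 pp

θ₁ = 360° × 19.7/29.530 = 240.2°, f₁ = (1 − cos θ₁)/2 = 0.749.
θ₂ = 360° × 11.6/29.530 = 141.4°, f₂ = (1 − cos θ₂)/2 = 0.891.
Change = f₂ − f₁ = +0.142 → +14 percentage points.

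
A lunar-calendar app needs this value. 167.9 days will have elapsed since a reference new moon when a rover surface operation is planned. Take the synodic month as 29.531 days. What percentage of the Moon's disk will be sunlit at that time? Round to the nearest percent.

167.9/29.531 = 5.686 lunations, so 5 complete cycles and 20.25 d into the next.
Elongation θ = 360° × 20.25/29.531 ≈ 246.8°.
cos 246.8° = (-0.394), so f = (1 − (-0.394))/2 = 0.697, so 70%.

70%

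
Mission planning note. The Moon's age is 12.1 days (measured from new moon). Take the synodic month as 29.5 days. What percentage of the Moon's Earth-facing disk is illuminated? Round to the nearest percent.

92%

Elongation θ = 360° × 12.1/29.5 ≈ 147.7°.
Illuminated fraction = (1 − cos 147.7°)/2 = (1 − (-0.845))/2 ≈ 0.922, so 92%.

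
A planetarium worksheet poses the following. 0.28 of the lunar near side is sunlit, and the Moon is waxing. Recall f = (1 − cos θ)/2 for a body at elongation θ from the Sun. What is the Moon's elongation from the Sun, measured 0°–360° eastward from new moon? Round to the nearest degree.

cos θ = 1 − 2f = 0.440, giving a principal value of 63.9°.
The Moon is waxing (0°–180°), so θ = 63.9° directly.

64°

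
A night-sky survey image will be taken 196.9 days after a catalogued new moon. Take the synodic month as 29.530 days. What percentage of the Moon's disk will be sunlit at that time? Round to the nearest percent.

196.9 d spans 6 complete synodic months (6 × 29.530 = 177.18 d) plus 19.72 d.
The Moon has covered 19.72/29.530 of its cycle, so θ ≈ 360° × 19.72/29.530 = 240.4°.
cos 240.4° = (-0.494), so f = (1 − (-0.494))/2 = 0.747, so 75%.

75%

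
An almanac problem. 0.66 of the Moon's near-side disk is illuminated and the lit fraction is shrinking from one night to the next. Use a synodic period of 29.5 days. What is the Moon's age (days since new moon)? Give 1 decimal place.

cos θ = 1 − 2f = -0.320, giving a principal value of 108.7°.
Since the Moon is past full (waning), take the reflex angle: θ = 360° − 108.7° = 251.3°.
Age = 29.5 × 251.3°/360° ≈ 20.60 days.

20.6 days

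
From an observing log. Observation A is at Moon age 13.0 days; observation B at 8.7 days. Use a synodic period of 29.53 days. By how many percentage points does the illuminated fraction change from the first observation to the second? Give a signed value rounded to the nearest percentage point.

First observation: θ = 360°·13.0/29.53 = 158.5°, so f = 0.965.
Second observation: θ = 106.1°, f = 0.638.
Δf = 0.638 − 0.965 = -0.327, i.e. -33 pp.

-33 percentage points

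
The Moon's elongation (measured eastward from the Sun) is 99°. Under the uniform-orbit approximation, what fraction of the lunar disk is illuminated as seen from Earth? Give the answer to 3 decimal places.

0.578

cos 99° = (-0.156), so f = (1 − (-0.156))/2 = 0.578.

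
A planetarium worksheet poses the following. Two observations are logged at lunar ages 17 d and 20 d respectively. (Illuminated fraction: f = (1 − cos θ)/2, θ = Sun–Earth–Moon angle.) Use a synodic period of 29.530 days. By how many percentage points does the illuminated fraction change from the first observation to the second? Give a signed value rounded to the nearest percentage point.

θ₁ = 360° × 17/29.530 = 207.2°, f₁ = (1 − cos θ₁)/2 = 0.945.
θ₂ = 360° × 20/29.530 = 243.8°, f₂ = (1 − cos θ₂)/2 = 0.721.
Change = f₂ − f₁ = -0.224 → -22 percentage points.

-22 percentage points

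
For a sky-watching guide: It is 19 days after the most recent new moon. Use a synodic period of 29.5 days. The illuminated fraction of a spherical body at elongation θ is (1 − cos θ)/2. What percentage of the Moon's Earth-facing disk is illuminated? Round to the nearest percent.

Phase angle: θ = 360°·(19 d)/(29.5 d) = 231.9°.
With cos θ = (-0.618), the lit fraction is (1 − (-0.618))/2 ≈ 0.809, so 81%.

81%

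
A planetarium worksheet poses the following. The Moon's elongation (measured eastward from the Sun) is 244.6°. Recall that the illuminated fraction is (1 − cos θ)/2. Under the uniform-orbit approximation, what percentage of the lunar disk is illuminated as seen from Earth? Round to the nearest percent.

Half-versine of 244.6°: (1 − (-0.429))/2 = 0.714, i.e. 71%.

71%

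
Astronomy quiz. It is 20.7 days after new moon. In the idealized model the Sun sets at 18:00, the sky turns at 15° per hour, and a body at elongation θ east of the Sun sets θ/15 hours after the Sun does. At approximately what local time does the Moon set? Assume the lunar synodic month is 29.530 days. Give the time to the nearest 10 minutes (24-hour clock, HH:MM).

Phase angle: θ = 360°·(20.7 d)/(29.530 d) = 252.4°.
At 15° of sky rotation per hour, 252.4° corresponds to a 16.82 h lag.
18:00 + 16.824 h ≈ 10:49 → 10:50 to the nearest ten minutes.

10:50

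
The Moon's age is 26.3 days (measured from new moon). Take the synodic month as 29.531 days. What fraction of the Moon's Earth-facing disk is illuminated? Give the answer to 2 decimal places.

0.11

Elongation θ = 360° × 26.3/29.531 ≈ 320.6°.
Illuminated fraction = (1 − cos 320.6°)/2 = (1 − 0.773)/2 ≈ 0.114.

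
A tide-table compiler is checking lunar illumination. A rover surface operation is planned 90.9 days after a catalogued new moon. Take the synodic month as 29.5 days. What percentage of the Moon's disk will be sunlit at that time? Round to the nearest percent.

Reduce mod P: 90.9 − 3×29.5 = 2.40 d into the current lunation.
The Moon has covered 2.40/29.5 of its cycle, so θ ≈ 360° × 2.40/29.5 = 29.3°.
cos 29.3° = 0.872, so f = (1 − 0.872)/2 = 0.064, so 6%.

6%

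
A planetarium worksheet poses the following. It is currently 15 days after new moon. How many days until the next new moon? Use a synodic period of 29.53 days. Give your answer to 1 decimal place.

One full lunation from the last new moon is 29.53 d; remaining = 29.53 − 15 = 14.530 d.

14.5 days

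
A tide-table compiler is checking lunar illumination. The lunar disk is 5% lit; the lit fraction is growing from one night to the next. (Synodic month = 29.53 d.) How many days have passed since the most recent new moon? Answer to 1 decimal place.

2.1 days

Invert f = (1 − cos θ)/2 to get cos θ = 1 − 2(0.05) = 0.900, hence θ₀ = arccos 0.900 = 25.8°.
The Moon is waxing (0°–180°), so θ = 25.8° directly.
That fraction of the synodic month is 25.8/360 × 29.53 d ≈ 2.12 d.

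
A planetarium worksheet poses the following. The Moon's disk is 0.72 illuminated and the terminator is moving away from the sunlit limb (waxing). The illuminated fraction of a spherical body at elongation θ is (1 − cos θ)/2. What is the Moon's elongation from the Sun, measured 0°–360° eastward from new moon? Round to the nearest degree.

Invert f = (1 − cos θ)/2 to get cos θ = 1 − 2(0.72) = -0.440, hence θ₀ = arccos -0.440 = 116.1°.
Waxing ⇒ before full, so θ = 116.1°.

116°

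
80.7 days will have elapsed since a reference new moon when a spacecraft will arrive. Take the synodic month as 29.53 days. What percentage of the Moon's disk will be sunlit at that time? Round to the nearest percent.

80.7/29.53 = 2.733 lunations, so 2 complete cycles and 21.64 d into the next.
Elongation θ = 360° × 21.64/29.53 ≈ 263.8°.
Illuminated fraction = (1 − cos 263.8°)/2 = (1 − (-0.108))/2 ≈ 0.554, so 55%.

55%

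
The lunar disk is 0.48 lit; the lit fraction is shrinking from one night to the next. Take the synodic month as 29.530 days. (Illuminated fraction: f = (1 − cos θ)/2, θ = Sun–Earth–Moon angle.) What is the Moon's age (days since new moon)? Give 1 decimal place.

From f = (1 − cos θ)/2: cos θ = 1 − 2×0.48 = 0.040; arccos → 87.7°.
Since the Moon is past full (waning), take the reflex angle: θ = 360° − 87.7° = 272.3°.
Age = 29.530 × 272.3°/360° ≈ 22.34 days.

22.3 days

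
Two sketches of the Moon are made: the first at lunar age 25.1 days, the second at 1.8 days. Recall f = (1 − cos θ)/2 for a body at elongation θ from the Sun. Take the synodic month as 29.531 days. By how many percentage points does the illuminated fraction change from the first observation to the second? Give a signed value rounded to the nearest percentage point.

-17 pp

First observation: θ = 360°·25.1/29.531 = 306.0°, so f = 0.206.
Second observation: θ = 21.9°, f = 0.036.
Δf = 0.036 − 0.206 = -0.170, i.e. -17 pp.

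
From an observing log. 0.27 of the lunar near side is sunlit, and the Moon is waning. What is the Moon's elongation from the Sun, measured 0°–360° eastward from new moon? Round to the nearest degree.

297°

cos θ = 1 − 2f = 0.460, giving a principal value of 62.6°.
Waning ⇒ past full, so θ = 360° − 62.6° = 297.4°.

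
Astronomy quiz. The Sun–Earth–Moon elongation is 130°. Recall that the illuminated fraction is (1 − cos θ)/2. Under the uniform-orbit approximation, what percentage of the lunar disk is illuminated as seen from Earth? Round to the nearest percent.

f = (1 − cos 130°)/2 = (1 − (-0.643))/2 ≈ 0.821, i.e. 82%.

82%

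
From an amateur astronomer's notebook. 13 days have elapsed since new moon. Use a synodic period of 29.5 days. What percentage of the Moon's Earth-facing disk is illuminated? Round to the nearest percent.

97%

Elongation θ = 360° × 13/29.5 ≈ 158.6°.
Illuminated fraction = (1 − cos 158.6°)/2 = (1 − (-0.931))/2 ≈ 0.966, so 97%.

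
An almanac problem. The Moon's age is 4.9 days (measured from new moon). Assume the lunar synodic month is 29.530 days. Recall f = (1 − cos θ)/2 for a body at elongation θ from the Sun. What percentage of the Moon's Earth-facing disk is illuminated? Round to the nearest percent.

25%

Phase angle: θ = 360°·(4.9 d)/(29.530 d) = 59.7°.
cos 59.7° = 0.504, so f = (1 − 0.504)/2 = 0.248, so 25%.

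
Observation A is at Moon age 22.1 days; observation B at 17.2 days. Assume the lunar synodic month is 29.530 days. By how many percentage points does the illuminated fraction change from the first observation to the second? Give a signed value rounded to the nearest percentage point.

First observation: θ = 360°·22.1/29.530 = 269.4°, so f = 0.505.
Second observation: θ = 209.7°, f = 0.934.
Δf = 0.934 − 0.505 = +0.429, i.e. +43 pp.

+43 pp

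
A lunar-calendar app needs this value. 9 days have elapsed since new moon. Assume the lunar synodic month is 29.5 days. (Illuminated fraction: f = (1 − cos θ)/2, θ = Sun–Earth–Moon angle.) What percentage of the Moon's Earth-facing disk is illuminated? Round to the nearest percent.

Elongation θ = 360° × 9/29.5 ≈ 109.8°.
With cos θ = (-0.339), the lit fraction is (1 − (-0.339))/2 ≈ 0.670, so 67%.

67%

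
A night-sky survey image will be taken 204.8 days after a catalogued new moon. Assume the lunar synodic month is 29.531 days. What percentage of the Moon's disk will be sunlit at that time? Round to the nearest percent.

4%

Reduce mod P: 204.8 − 6×29.531 = 27.61 d into the current lunation.
The Moon has covered 27.61/29.531 of its cycle, so θ ≈ 360° × 27.61/29.531 = 336.6°.
With cos θ = 0.918, the lit fraction is (1 − 0.918)/2 ≈ 0.041, so 4%.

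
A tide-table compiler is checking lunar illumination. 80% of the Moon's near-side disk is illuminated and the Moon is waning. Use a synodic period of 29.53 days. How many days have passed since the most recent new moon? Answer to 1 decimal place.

19.1 days

Invert f = (1 − cos θ)/2 to get cos θ = 1 − 2(0.80) = -0.600, hence θ₀ = arccos -0.600 = 126.9°.
A waning Moon lies in 180°–360°, so θ = 360° − 126.9° = 233.1°.
At 360°/29.53 d per day, 233.1° corresponds to 19.12 days.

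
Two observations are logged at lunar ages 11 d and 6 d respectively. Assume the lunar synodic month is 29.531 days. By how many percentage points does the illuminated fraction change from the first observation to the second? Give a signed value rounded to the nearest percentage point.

First observation: θ = 360°·11/29.531 = 134.1°, so f = 0.848.
Second observation: θ = 73.1°, f = 0.355.
Δf = 0.355 − 0.848 = -0.493, i.e. -49 pp.

-49 pp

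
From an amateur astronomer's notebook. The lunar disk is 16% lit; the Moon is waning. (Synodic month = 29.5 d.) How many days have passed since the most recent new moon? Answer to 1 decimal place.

cos θ = 1 − 2f = 0.680, giving a principal value of 47.2°.
Waning ⇒ past full, so θ = 360° − 47.2° = 312.8°.
That fraction of the synodic month is 312.8/360 × 29.5 d ≈ 25.64 d.

25.6 days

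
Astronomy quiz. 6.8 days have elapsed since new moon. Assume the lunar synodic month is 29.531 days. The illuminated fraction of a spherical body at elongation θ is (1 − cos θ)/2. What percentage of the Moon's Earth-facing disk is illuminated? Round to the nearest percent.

44%

The Moon has covered 6.8/29.531 of its cycle, so θ ≈ 360° × 6.8/29.531 = 82.9°.
cos 82.9° = 0.124, so f = (1 − 0.124)/2 = 0.438, so 44%.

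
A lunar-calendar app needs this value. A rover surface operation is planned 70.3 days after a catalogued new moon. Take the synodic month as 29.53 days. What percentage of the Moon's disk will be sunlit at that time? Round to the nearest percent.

70.3/29.53 = 2.381 lunations, so 2 complete cycles and 11.24 d into the next.
The Moon has covered 11.24/29.53 of its cycle, so θ ≈ 360° × 11.24/29.53 = 137.0°.
cos 137.0° = (-0.732), so f = (1 − (-0.732))/2 = 0.866, so 87%.

87%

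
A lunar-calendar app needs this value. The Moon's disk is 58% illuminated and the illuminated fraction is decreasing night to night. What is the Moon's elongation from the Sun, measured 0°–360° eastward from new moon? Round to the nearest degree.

261°

Invert f = (1 − cos θ)/2 to get cos θ = 1 − 2(0.58) = -0.160, hence θ₀ = arccos -0.160 = 99.2°.
Waning ⇒ past full, so θ = 360° − 99.2° = 260.8°.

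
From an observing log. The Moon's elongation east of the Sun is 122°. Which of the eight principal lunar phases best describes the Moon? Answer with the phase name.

The waxing gibbous sector spans roughly 112°–158°; 122° falls inside it.

waxing gibbous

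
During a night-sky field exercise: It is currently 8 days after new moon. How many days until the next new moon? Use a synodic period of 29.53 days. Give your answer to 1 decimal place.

One full lunation from the last new moon is 29.53 d; remaining = 29.53 − 8 = 21.530 d.

21.5 days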